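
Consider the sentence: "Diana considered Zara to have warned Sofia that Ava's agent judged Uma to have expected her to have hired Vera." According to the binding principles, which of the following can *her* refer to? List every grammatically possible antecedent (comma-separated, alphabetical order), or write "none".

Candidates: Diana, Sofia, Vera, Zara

Diana, Sofia, Zara

*her* is a pronoun; Principle B requires it to be free in its binding domain — the clause headed by 'expected'.
— Diana: subject of the matrix clause; c-commands the pronoun but lies outside its binding domain — allowed.
— Sofia: object of the clause headed by 'warned'; c-commands the pronoun but lies outside its binding domain — allowed.
— Vera: object of the clause headed by 'hired'; is c-commanded by the pronoun; coreference would bind this R-expression — blocked (Principle C).
— Zara: subject of the clause headed by 'warned'; c-commands the pronoun but lies outside its binding domain — allowed.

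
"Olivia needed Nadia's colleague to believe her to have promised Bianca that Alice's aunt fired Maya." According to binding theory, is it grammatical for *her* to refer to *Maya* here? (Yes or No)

No

*Maya* is an R-expression; Principle C requires it to be free (not bound by any c-commanding expression).
— her: subject of the clause headed by 'promised'; the pronoun c-commands the R-expression — coreference blocked (Principle C).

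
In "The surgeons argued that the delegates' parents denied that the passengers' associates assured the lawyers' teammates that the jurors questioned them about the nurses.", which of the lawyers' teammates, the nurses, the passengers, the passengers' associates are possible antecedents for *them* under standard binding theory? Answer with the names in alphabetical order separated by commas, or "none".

the lawyers' teammates, the passengers, the passengers' associates

*them* is a pronoun; Principle B requires it to be free in its binding domain — the clause headed by 'questioned'.
— the lawyers' teammates: object of the clause headed by 'assured'; c-commands the pronoun but lies outside its binding domain — allowed.
— the nurses: second object of the clause headed by 'questioned'; is c-commanded by the pronoun; coreference would bind this R-expression — blocked (Principle C).
— the passengers: possessor inside the subject DP of the clause headed by 'assured'; does not c-command the pronoun — Principle B does not apply; allowed.
— the passengers' associates: subject of the clause headed by 'assured'; c-commands the pronoun but lies outside its binding domain — allowed.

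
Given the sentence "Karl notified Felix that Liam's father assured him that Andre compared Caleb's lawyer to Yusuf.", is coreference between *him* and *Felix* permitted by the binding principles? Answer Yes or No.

*him* is a pronoun; Principle B requires it to be free in its binding domain — the clause headed by 'assured'.
— Felix: object of the matrix clause; c-commands the pronoun but lies outside its binding domain — allowed.

Yes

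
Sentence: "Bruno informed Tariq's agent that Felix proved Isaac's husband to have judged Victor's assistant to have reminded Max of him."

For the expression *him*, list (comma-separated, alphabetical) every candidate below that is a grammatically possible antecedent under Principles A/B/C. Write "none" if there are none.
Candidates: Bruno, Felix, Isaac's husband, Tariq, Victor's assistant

*him* is a pronoun; Principle B requires it to be free in its binding domain — the clause headed by 'reminded'.
— Bruno: subject of the matrix clause; c-commands the pronoun but lies outside its binding domain — allowed.
— Felix: subject of the clause headed by 'proved'; c-commands the pronoun but lies outside its binding domain — allowed.
— Isaac's husband: subject of the clause headed by 'judged'; c-commands the pronoun but lies outside its binding domain — allowed.
— Tariq: possessor inside the object DP of the matrix clause; does not c-command the pronoun — Principle B does not apply; allowed.
— Victor's assistant: subject of the clause headed by 'reminded'; c-commands the pronoun within its binding domain — blocked (Principle B).

Bruno, Felix, Isaac's husband, Tariq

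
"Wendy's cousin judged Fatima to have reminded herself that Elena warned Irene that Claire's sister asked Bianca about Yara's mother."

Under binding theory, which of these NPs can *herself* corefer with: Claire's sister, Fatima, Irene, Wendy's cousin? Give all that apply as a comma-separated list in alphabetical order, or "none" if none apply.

Fatima

*herself* is a reflexive; Principle A requires it to be bound within its binding domain — the clause headed by 'reminded'.
— Claire's sister: subject of the clause headed by 'asked'; does not c-command the reflexive — cannot bind it (Principle A).
— Fatima: subject of the clause headed by 'reminded'; c-commands the reflexive within its binding domain — allowed (Principle A).
— Irene: object of the clause headed by 'warned'; does not c-command the reflexive — cannot bind it (Principle A).
— Wendy's cousin: subject of the matrix clause; c-commands the reflexive but lies outside its binding domain — cannot bind it (Principle A).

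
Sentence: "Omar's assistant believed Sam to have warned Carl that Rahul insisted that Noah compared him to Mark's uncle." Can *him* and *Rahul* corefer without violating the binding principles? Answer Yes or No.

*Rahul* is an R-expression; Principle C requires it to be free (not bound by any c-commanding expression).
— him: object of the clause headed by 'compared'; the pronoun does not c-command the R-expression — coreference allowed.

Yes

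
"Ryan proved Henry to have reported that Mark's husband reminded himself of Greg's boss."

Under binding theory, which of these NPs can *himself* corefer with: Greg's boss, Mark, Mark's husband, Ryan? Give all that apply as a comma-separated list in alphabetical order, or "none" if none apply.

*himself* is a reflexive; Principle A requires it to be bound within its binding domain — the clause headed by 'reminded'.
— Greg's boss: second object of the clause headed by 'reminded'; does not c-command the reflexive — cannot bind it (Principle A).
— Mark: possessor inside the subject DP of the clause headed by 'reminded'; does not c-command the reflexive — cannot bind it (Principle A).
— Mark's husband: subject of the clause headed by 'reminded'; c-commands the reflexive within its binding domain — allowed (Principle A).
— Ryan: subject of the matrix clause; c-commands the reflexive but lies outside its binding domain — cannot bind it (Principle A).

Mark's husband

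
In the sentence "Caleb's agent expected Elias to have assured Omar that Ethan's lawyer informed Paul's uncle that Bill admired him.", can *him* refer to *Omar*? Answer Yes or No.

Yes

*him* is a pronoun; Principle B requires it to be free in its binding domain — the clause headed by 'admired'.
— Omar: object of the clause headed by 'assured'; c-commands the pronoun but lies outside its binding domain — allowed.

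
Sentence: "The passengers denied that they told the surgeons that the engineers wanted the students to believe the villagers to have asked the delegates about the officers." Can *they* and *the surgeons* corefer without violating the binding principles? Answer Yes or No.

*the surgeons* is an R-expression; Principle C requires it to be free (not bound by any c-commanding expression).
— they: subject of the clause headed by 'told'; the pronoun c-commands the R-expression — coreference blocked (Principle C).

No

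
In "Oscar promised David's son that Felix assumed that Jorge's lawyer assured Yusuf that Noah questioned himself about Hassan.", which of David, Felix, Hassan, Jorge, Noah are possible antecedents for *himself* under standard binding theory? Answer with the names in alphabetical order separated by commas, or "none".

Noah

*himself* is a reflexive; Principle A requires it to be bound within its binding domain — the clause headed by 'questioned'.
— David: possessor inside the object DP of the matrix clause; does not c-command the reflexive — cannot bind it (Principle A).
— Felix: subject of the clause headed by 'assumed'; c-commands the reflexive but lies outside its binding domain — cannot bind it (Principle A).
— Hassan: second object of the clause headed by 'questioned'; does not c-command the reflexive — cannot bind it (Principle A).
— Jorge: possessor inside the subject DP of the clause headed by 'assured'; does not c-command the reflexive — cannot bind it (Principle A).
— Noah: subject of the clause headed by 'questioned'; c-commands the reflexive within its binding domain — allowed (Principle A).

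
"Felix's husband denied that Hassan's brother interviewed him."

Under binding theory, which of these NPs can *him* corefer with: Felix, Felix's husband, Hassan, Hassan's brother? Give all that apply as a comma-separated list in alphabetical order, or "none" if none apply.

*him* is a pronoun; Principle B requires it to be free in its binding domain — the clause headed by 'interviewed'.
— Felix: possessor inside the subject DP of the matrix clause; does not c-command the pronoun — Principle B does not apply; allowed.
— Felix's husband: subject of the matrix clause; c-commands the pronoun but lies outside its binding domain — allowed.
— Hassan: possessor inside the subject DP of the clause headed by 'interviewed'; does not c-command the pronoun — Principle B does not apply; allowed.
— Hassan's brother: subject of the clause headed by 'interviewed'; c-commands the pronoun within its binding domain — blocked (Principle B).

Felix, Felix's husband, Hassan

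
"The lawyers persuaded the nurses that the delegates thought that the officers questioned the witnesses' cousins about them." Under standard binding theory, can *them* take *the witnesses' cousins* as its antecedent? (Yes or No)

No

*them* is a pronoun; Principle B requires it to be free in its binding domain — the clause headed by 'questioned'.
— the witnesses' cousins: object of the clause headed by 'questioned'; c-commands the pronoun within its binding domain — blocked (Principle B).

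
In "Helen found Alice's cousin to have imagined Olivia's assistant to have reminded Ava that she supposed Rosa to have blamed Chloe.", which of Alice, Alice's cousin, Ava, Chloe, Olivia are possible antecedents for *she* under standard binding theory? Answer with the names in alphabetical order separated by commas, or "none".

*she* is a pronoun; Principle B requires it to be free in its binding domain — the clause headed by 'supposed'.
— Alice: possessor inside the subject DP of the clause headed by 'imagined'; does not c-command the pronoun — Principle B does not apply; allowed.
— Alice's cousin: subject of the clause headed by 'imagined'; c-commands the pronoun but lies outside its binding domain — allowed.
— Ava: object of the clause headed by 'reminded'; c-commands the pronoun but lies outside its binding domain — allowed.
— Chloe: object of the clause headed by 'blamed'; is c-commanded by the pronoun; coreference would bind this R-expression — blocked (Principle C).
— Olivia: possessor inside the subject DP of the clause headed by 'reminded'; does not c-command the pronoun — Principle B does not apply; allowed.

Alice, Alice's cousin, Ava, Olivia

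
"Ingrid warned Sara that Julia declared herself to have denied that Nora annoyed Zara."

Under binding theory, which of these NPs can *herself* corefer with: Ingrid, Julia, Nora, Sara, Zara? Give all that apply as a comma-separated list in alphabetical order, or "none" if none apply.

*herself* is a reflexive; Principle A requires it to be bound within its binding domain — the clause headed by 'declared'.
— Ingrid: subject of the matrix clause; c-commands the reflexive but lies outside its binding domain — cannot bind it (Principle A).
— Julia: subject of the clause headed by 'declared'; c-commands the reflexive within its binding domain — allowed (Principle A).
— Nora: subject of the clause headed by 'annoyed'; does not c-command the reflexive — cannot bind it (Principle A).
— Sara: object of the matrix clause; c-commands the reflexive but lies outside its binding domain — cannot bind it (Principle A).
— Zara: object of the clause headed by 'annoyed'; does not c-command the reflexive — cannot bind it (Principle A).

Julia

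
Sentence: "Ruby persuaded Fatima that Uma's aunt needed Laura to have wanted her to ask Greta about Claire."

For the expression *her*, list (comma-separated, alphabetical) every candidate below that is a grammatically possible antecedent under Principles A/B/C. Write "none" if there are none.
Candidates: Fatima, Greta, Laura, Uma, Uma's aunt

Fatima, Uma, Uma's aunt

*her* is a pronoun; Principle B requires it to be free in its binding domain — the clause headed by 'wanted'.
— Fatima: object of the matrix clause; c-commands the pronoun but lies outside its binding domain — allowed.
— Greta: object of the clause headed by 'ask'; is c-commanded by the pronoun; coreference would bind this R-expression — blocked (Principle C).
— Laura: subject of the clause headed by 'wanted'; c-commands the pronoun within its binding domain — blocked (Principle B).
— Uma: possessor inside the subject DP of the clause headed by 'needed'; does not c-command the pronoun — Principle B does not apply; allowed.
— Uma's aunt: subject of the clause headed by 'needed'; c-commands the pronoun but lies outside its binding domain — allowed.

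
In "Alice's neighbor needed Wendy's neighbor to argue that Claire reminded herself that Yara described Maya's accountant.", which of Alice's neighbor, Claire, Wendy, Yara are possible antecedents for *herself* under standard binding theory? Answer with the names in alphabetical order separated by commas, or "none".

*herself* is a reflexive; Principle A requires it to be bound within its binding domain — the clause headed by 'reminded'.
— Alice's neighbor: subject of the matrix clause; c-commands the reflexive but lies outside its binding domain — cannot bind it (Principle A).
— Claire: subject of the clause headed by 'reminded'; c-commands the reflexive within its binding domain — allowed (Principle A).
— Wendy: possessor inside the subject DP of the clause headed by 'argue'; does not c-command the reflexive — cannot bind it (Principle A).
— Yara: subject of the clause headed by 'described'; does not c-command the reflexive — cannot bind it (Principle A).

Claire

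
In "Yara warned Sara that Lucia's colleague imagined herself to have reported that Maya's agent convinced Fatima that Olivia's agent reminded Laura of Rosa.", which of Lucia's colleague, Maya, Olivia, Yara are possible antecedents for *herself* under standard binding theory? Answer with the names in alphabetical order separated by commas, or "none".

Lucia's colleague

*herself* is a reflexive; Principle A requires it to be bound within its binding domain — the clause headed by 'imagined'.
— Lucia's colleague: subject of the clause headed by 'imagined'; c-commands the reflexive within its binding domain — allowed (Principle A).
— Maya: possessor inside the subject DP of the clause headed by 'convinced'; does not c-command the reflexive — cannot bind it (Principle A).
— Olivia: possessor inside the subject DP of the clause headed by 'reminded'; does not c-command the reflexive — cannot bind it (Principle A).
— Yara: subject of the matrix clause; c-commands the reflexive but lies outside its binding domain — cannot bind it (Principle A).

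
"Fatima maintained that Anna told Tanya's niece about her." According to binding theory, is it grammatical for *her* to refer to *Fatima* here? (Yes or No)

Yes

*Fatima* is an R-expression; Principle C requires it to be free (not bound by any c-commanding expression).
— her: second object of the clause headed by 'told'; the pronoun does not c-command the R-expression — coreference allowed.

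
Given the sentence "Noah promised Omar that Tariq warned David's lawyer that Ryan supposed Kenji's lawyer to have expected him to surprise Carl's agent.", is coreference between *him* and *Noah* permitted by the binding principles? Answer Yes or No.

Yes

*him* is a pronoun; Principle B requires it to be free in its binding domain — the clause headed by 'expected'.
— Noah: subject of the matrix clause; c-commands the pronoun but lies outside its binding domain — allowed.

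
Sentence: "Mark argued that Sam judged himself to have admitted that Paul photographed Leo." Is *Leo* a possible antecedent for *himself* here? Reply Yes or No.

*himself* is a reflexive; Principle A requires it to be bound within its binding domain — the clause headed by 'judged'.
— Leo: object of the clause headed by 'photographed'; does not c-command the reflexive — cannot bind it (Principle A).

No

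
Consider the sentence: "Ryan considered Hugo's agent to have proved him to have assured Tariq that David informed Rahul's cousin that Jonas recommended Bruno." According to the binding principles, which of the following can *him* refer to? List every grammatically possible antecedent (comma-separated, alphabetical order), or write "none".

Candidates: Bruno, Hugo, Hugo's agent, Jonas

*him* is a pronoun; Principle B requires it to be free in its binding domain — the clause headed by 'proved'.
— Bruno: object of the clause headed by 'recommended'; is c-commanded by the pronoun; coreference would bind this R-expression — blocked (Principle C).
— Hugo: possessor inside the subject DP of the clause headed by 'proved'; does not c-command the pronoun — Principle B does not apply; allowed.
— Hugo's agent: subject of the clause headed by 'proved'; c-commands the pronoun within its binding domain — blocked (Principle B).
— Jonas: subject of the clause headed by 'recommended'; is c-commanded by the pronoun; coreference would bind this R-expression — blocked (Principle C).

Hugo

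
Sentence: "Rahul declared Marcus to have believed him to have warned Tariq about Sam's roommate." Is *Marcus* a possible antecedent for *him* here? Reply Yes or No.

No

*him* is a pronoun; Principle B requires it to be free in its binding domain — the clause headed by 'believed'.
— Marcus: subject of the clause headed by 'believed'; c-commands the pronoun within its binding domain — blocked (Principle B).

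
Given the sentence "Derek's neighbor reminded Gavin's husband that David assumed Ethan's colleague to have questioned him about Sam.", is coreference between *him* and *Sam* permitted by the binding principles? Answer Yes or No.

No

*him* is a pronoun; Principle B requires it to be free in its binding domain — the clause headed by 'questioned'.
— Sam: second object of the clause headed by 'questioned'; is c-commanded by the pronoun; coreference would bind this R-expression — blocked (Principle C).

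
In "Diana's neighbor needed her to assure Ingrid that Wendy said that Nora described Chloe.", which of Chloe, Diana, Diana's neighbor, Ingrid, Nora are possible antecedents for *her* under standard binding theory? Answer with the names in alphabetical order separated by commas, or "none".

Diana

*her* is a pronoun; Principle B requires it to be free in its binding domain — the matrix clause.
— Chloe: object of the clause headed by 'described'; is c-commanded by the pronoun; coreference would bind this R-expression — blocked (Principle C).
— Diana: possessor inside the subject DP of the matrix clause; does not c-command the pronoun — Principle B does not apply; allowed.
— Diana's neighbor: subject of the matrix clause; c-commands the pronoun within its binding domain — blocked (Principle B).
— Ingrid: object of the clause headed by 'assure'; is c-commanded by the pronoun; coreference would bind this R-expression — blocked (Principle C).
— Nora: subject of the clause headed by 'described'; is c-commanded by the pronoun; coreference would bind this R-expression — blocked (Principle C).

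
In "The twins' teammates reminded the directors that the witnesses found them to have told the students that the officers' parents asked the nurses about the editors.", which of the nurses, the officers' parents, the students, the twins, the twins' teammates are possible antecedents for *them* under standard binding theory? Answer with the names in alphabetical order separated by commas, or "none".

the twins, the twins' teammates

*them* is a pronoun; Principle B requires it to be free in its binding domain — the clause headed by 'found'.
— the nurses: object of the clause headed by 'asked'; is c-commanded by the pronoun; coreference would bind this R-expression — blocked (Principle C).
— the officers' parents: subject of the clause headed by 'asked'; is c-commanded by the pronoun; coreference would bind this R-expression — blocked (Principle C).
— the students: object of the clause headed by 'told'; is c-commanded by the pronoun; coreference would bind this R-expression — blocked (Principle C).
— the twins: possessor inside the subject DP of the matrix clause; does not c-command the pronoun — Principle B does not apply; allowed.
— the twins' teammates: subject of the matrix clause; c-commands the pronoun but lies outside its binding domain — allowed.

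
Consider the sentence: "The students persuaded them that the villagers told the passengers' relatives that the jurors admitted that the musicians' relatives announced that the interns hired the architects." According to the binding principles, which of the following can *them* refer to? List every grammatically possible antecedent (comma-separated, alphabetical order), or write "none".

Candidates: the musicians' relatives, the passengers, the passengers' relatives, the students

*them* is a pronoun; Principle B requires it to be free in its binding domain — the matrix clause.
— the musicians' relatives: subject of the clause headed by 'announced'; is c-commanded by the pronoun; coreference would bind this R-expression — blocked (Principle C).
— the passengers: possessor inside the object DP of the clause headed by 'told'; is c-commanded by the pronoun; coreference would bind this R-expression — blocked (Principle C).
— the passengers' relatives: object of the clause headed by 'told'; is c-commanded by the pronoun; coreference would bind this R-expression — blocked (Principle C).
— the students: subject of the matrix clause; c-commands the pronoun within its binding domain — blocked (Principle B).

none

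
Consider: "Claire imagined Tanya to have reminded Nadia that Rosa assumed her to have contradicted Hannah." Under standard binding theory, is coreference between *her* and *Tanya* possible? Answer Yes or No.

*Tanya* is an R-expression; Principle C requires it to be free (not bound by any c-commanding expression).
— her: subject of the clause headed by 'contradicted'; the pronoun does not c-command the R-expression — coreference allowed.

Yes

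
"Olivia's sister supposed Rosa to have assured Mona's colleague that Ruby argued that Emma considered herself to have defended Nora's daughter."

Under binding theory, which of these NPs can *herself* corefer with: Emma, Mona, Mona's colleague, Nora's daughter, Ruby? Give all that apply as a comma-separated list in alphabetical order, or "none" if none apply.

Emma

*herself* is a reflexive; Principle A requires it to be bound within its binding domain — the clause headed by 'considered'.
— Emma: subject of the clause headed by 'considered'; c-commands the reflexive within its binding domain — allowed (Principle A).
— Mona: possessor inside the object DP of the clause headed by 'assured'; does not c-command the reflexive — cannot bind it (Principle A).
— Mona's colleague: object of the clause headed by 'assured'; c-commands the reflexive but lies outside its binding domain — cannot bind it (Principle A).
— Nora's daughter: object of the clause headed by 'defended'; does not c-command the reflexive — cannot bind it (Principle A).
— Ruby: subject of the clause headed by 'argued'; c-commands the reflexive but lies outside its binding domain — cannot bind it (Principle A).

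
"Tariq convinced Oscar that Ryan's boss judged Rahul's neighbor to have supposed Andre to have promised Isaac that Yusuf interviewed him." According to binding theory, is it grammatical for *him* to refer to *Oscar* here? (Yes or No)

Yes

*Oscar* is an R-expression; Principle C requires it to be free (not bound by any c-commanding expression).
— him: object of the clause headed by 'interviewed'; the pronoun does not c-command the R-expression — coreference allowed.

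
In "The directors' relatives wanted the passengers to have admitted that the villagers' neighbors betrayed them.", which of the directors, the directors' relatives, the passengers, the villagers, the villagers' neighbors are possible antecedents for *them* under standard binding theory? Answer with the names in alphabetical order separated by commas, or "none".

the directors, the directors' relatives, the passengers, the villagers

*them* is a pronoun; Principle B requires it to be free in its binding domain — the clause headed by 'betrayed'.
— the directors: possessor inside the subject DP of the matrix clause; does not c-command the pronoun — Principle B does not apply; allowed.
— the directors' relatives: subject of the matrix clause; c-commands the pronoun but lies outside its binding domain — allowed.
— the passengers: subject of the clause headed by 'admitted'; c-commands the pronoun but lies outside its binding domain — allowed.
— the villagers: possessor inside the subject DP of the clause headed by 'betrayed'; does not c-command the pronoun — Principle B does not apply; allowed.
— the villagers' neighbors: subject of the clause headed by 'betrayed'; c-commands the pronoun within its binding domain — blocked (Principle B).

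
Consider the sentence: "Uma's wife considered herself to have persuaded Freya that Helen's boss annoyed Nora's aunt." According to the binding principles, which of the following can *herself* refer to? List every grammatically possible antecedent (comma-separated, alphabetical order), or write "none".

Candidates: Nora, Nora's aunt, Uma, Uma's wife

*herself* is a reflexive; Principle A requires it to be bound within its binding domain — the matrix clause.
— Nora: possessor inside the object DP of the clause headed by 'annoyed'; does not c-command the reflexive — cannot bind it (Principle A).
— Nora's aunt: object of the clause headed by 'annoyed'; does not c-command the reflexive — cannot bind it (Principle A).
— Uma: possessor inside the subject DP of the matrix clause; does not c-command the reflexive — cannot bind it (Principle A).
— Uma's wife: subject of the matrix clause; c-commands the reflexive within its binding domain — allowed (Principle A).

Uma's wife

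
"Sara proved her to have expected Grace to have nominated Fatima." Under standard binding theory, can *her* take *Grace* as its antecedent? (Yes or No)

No

*her* is a pronoun; Principle B requires it to be free in its binding domain — the matrix clause.
— Grace: subject of the clause headed by 'nominated'; is c-commanded by the pronoun; coreference would bind this R-expression — blocked (Principle C).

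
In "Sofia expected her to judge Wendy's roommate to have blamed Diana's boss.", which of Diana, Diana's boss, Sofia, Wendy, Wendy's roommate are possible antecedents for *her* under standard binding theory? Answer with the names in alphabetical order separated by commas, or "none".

*her* is a pronoun; Principle B requires it to be free in its binding domain — the matrix clause.
— Diana: possessor inside the object DP of the clause headed by 'blamed'; is c-commanded by the pronoun; coreference would bind this R-expression — blocked (Principle C).
— Diana's boss: object of the clause headed by 'blamed'; is c-commanded by the pronoun; coreference would bind this R-expression — blocked (Principle C).
— Sofia: subject of the matrix clause; c-commands the pronoun within its binding domain — blocked (Principle B).
— Wendy: possessor inside the subject DP of the clause headed by 'blamed'; is c-commanded by the pronoun; coreference would bind this R-expression — blocked (Principle C).
— Wendy's roommate: subject of the clause headed by 'blamed'; is c-commanded by the pronoun; coreference would bind this R-expression — blocked (Principle C).

none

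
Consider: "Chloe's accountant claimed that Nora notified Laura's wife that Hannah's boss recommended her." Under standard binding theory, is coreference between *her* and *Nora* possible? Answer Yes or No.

*Nora* is an R-expression; Principle C requires it to be free (not bound by any c-commanding expression).
— her: object of the clause headed by 'recommended'; the pronoun does not c-command the R-expression — coreference allowed.

Yes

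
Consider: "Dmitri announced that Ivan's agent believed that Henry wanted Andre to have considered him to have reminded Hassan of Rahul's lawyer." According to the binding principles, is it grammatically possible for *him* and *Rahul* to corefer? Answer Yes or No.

No

*him* is a pronoun; Principle B requires it to be free in its binding domain — the clause headed by 'considered'.
— Rahul: possessor inside the second object DP of the clause headed by 'reminded'; is c-commanded by the pronoun; coreference would bind this R-expression — blocked (Principle C).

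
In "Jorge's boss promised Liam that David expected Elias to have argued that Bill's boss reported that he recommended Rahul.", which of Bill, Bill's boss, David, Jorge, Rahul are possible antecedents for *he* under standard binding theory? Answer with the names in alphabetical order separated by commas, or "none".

Bill, Bill's boss, David, Jorge

*he* is a pronoun; Principle B requires it to be free in its binding domain — the clause headed by 'recommended'.
— Bill: possessor inside the subject DP of the clause headed by 'reported'; does not c-command the pronoun — Principle B does not apply; allowed.
— Bill's boss: subject of the clause headed by 'reported'; c-commands the pronoun but lies outside its binding domain — allowed.
— David: subject of the clause headed by 'expected'; c-commands the pronoun but lies outside its binding domain — allowed.
— Jorge: possessor inside the subject DP of the matrix clause; does not c-command the pronoun — Principle B does not apply; allowed.
— Rahul: object of the clause headed by 'recommended'; is c-commanded by the pronoun; coreference would bind this R-expression — blocked (Principle C).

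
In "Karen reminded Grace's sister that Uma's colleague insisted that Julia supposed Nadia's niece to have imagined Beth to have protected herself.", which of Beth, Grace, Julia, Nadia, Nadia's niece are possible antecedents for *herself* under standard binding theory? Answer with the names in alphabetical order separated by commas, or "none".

*herself* is a reflexive; Principle A requires it to be bound within its binding domain — the clause headed by 'protected'.
— Beth: subject of the clause headed by 'protected'; c-commands the reflexive within its binding domain — allowed (Principle A).
— Grace: possessor inside the object DP of the matrix clause; does not c-command the reflexive — cannot bind it (Principle A).
— Julia: subject of the clause headed by 'supposed'; c-commands the reflexive but lies outside its binding domain — cannot bind it (Principle A).
— Nadia: possessor inside the subject DP of the clause headed by 'imagined'; does not c-command the reflexive — cannot bind it (Principle A).
— Nadia's niece: subject of the clause headed by 'imagined'; c-commands the reflexive but lies outside its binding domain — cannot bind it (Principle A).

Beth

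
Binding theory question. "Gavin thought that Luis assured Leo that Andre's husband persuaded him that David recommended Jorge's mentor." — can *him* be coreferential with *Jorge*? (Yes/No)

*him* is a pronoun; Principle B requires it to be free in its binding domain — the clause headed by 'persuaded'.
— Jorge: possessor inside the object DP of the clause headed by 'recommended'; is c-commanded by the pronoun; coreference would bind this R-expression — blocked (Principle C).

No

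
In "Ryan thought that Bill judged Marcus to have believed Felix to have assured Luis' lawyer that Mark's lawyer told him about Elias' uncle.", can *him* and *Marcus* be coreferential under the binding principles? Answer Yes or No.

*Marcus* is an R-expression; Principle C requires it to be free (not bound by any c-commanding expression).
— him: object of the clause headed by 'told'; the pronoun does not c-command the R-expression — coreference allowed.

Yes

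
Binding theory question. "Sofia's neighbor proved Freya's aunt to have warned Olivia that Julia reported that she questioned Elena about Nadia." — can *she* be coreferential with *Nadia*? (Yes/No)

*she* is a pronoun; Principle B requires it to be free in its binding domain — the clause headed by 'questioned'.
— Nadia: second object of the clause headed by 'questioned'; is c-commanded by the pronoun; coreference would bind this R-expression — blocked (Principle C).

No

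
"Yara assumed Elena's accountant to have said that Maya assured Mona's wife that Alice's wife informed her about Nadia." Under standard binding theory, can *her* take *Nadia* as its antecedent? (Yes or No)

No

*her* is a pronoun; Principle B requires it to be free in its binding domain — the clause headed by 'informed'.
— Nadia: second object of the clause headed by 'informed'; is c-commanded by the pronoun; coreference would bind this R-expression — blocked (Principle C).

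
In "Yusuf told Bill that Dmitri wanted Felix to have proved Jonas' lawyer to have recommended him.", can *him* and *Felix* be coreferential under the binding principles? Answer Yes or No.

*Felix* is an R-expression; Principle C requires it to be free (not bound by any c-commanding expression).
— him: object of the clause headed by 'recommended'; the pronoun does not c-command the R-expression — coreference allowed.

Yes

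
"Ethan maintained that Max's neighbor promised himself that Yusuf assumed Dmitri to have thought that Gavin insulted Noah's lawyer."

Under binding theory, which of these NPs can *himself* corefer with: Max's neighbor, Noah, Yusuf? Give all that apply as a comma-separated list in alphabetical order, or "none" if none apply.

Max's neighbor

*himself* is a reflexive; Principle A requires it to be bound within its binding domain — the clause headed by 'promised'.
— Max's neighbor: subject of the clause headed by 'promised'; c-commands the reflexive within its binding domain — allowed (Principle A).
— Noah: possessor inside the object DP of the clause headed by 'insulted'; does not c-command the reflexive — cannot bind it (Principle A).
— Yusuf: subject of the clause headed by 'assumed'; does not c-command the reflexive — cannot bind it (Principle A).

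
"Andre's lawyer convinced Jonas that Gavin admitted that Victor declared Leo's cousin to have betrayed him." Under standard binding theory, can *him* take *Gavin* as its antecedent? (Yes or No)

Yes

*him* is a pronoun; Principle B requires it to be free in its binding domain — the clause headed by 'betrayed'.
— Gavin: subject of the clause headed by 'admitted'; c-commands the pronoun but lies outside its binding domain — allowed.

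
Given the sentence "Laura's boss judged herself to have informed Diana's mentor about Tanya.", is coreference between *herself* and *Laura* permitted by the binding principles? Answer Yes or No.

*herself* is a reflexive; Principle A requires it to be bound within its binding domain — the matrix clause.
— Laura: possessor inside the subject DP of the matrix clause; does not c-command the reflexive — cannot bind it (Principle A).

No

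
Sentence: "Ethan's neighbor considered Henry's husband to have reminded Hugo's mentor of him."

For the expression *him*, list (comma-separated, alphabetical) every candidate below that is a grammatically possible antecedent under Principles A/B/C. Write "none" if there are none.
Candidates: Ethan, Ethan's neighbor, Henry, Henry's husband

Ethan, Ethan's neighbor, Henry

*him* is a pronoun; Principle B requires it to be free in its binding domain — the clause headed by 'reminded'.
— Ethan: possessor inside the subject DP of the matrix clause; does not c-command the pronoun — Principle B does not apply; allowed.
— Ethan's neighbor: subject of the matrix clause; c-commands the pronoun but lies outside its binding domain — allowed.
— Henry: possessor inside the subject DP of the clause headed by 'reminded'; does not c-command the pronoun — Principle B does not apply; allowed.
— Henry's husband: subject of the clause headed by 'reminded'; c-commands the pronoun within its binding domain — blocked (Principle B).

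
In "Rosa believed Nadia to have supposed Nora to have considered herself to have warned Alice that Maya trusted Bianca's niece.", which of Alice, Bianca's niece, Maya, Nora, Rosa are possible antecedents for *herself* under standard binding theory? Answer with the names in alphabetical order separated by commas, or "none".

*herself* is a reflexive; Principle A requires it to be bound within its binding domain — the clause headed by 'considered'.
— Alice: object of the clause headed by 'warned'; does not c-command the reflexive — cannot bind it (Principle A).
— Bianca's niece: object of the clause headed by 'trusted'; does not c-command the reflexive — cannot bind it (Principle A).
— Maya: subject of the clause headed by 'trusted'; does not c-command the reflexive — cannot bind it (Principle A).
— Nora: subject of the clause headed by 'considered'; c-commands the reflexive within its binding domain — allowed (Principle A).
— Rosa: subject of the matrix clause; c-commands the reflexive but lies outside its binding domain — cannot bind it (Principle A).

Nora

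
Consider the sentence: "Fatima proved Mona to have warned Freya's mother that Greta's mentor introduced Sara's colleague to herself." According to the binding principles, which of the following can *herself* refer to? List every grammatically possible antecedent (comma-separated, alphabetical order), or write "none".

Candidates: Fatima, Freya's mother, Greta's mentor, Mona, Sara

Greta's mentor

*herself* is a reflexive; Principle A requires it to be bound within its binding domain — the clause headed by 'introduced'.
— Fatima: subject of the matrix clause; c-commands the reflexive but lies outside its binding domain — cannot bind it (Principle A).
— Freya's mother: object of the clause headed by 'warned'; c-commands the reflexive but lies outside its binding domain — cannot bind it (Principle A).
— Greta's mentor: subject of the clause headed by 'introduced'; c-commands the reflexive within its binding domain — allowed (Principle A).
— Mona: subject of the clause headed by 'warned'; c-commands the reflexive but lies outside its binding domain — cannot bind it (Principle A).
— Sara: possessor inside the object DP of the clause headed by 'introduced'; does not c-command the reflexive — cannot bind it (Principle A).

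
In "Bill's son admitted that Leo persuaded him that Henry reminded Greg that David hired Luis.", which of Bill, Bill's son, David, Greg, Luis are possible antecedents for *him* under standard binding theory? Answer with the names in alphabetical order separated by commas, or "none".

*him* is a pronoun; Principle B requires it to be free in its binding domain — the clause headed by 'persuaded'.
— Bill: possessor inside the subject DP of the matrix clause; does not c-command the pronoun — Principle B does not apply; allowed.
— Bill's son: subject of the matrix clause; c-commands the pronoun but lies outside its binding domain — allowed.
— David: subject of the clause headed by 'hired'; is c-commanded by the pronoun; coreference would bind this R-expression — blocked (Principle C).
— Greg: object of the clause headed by 'reminded'; is c-commanded by the pronoun; coreference would bind this R-expression — blocked (Principle C).
— Luis: object of the clause headed by 'hired'; is c-commanded by the pronoun; coreference would bind this R-expression — blocked (Principle C).

Bill, Bill's son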